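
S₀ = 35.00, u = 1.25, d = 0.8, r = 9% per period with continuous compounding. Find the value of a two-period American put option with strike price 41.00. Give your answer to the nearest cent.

Risk-neutral probability p = (e^0.09 − 0.8)/(1.25 − 0.8) = 0.2942/0.4500 = 0.6537
Terminal stock prices: S_uu = 54.69, S_ud = 35, S_dd = 22.4
Terminal payoffs (K − S): max(-13.69, 0) = 0, max(6, 0) = 6, max(18.6, 0) = 18.6
Node u (S = 43.75): continuation = e^(−0.09)·[0.6537·0.0000 + 0.3463·6.0000] = 1.8989; exercise value = 0.0000 ≤ continuation, so V_u = 1.8989
Node d (S = 28): continuation = e^(−0.09)·[0.6537·6.0000 + 0.3463·18.6000] = 9.4712; exercise value = 13.0000 > continuation, so V_d = 13.0000 (exercise)
Node 0 (S = 35): continuation = e^(−0.09)·[0.6537·1.8989 + 0.3463·13.0000] = 5.2487; exercise value = 6.0000 > continuation, so V_0 = 6.0000 (exercise)

6.00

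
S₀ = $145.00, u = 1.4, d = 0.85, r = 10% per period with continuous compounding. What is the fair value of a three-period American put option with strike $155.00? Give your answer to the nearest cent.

Risk-neutral probability p = (e^0.1 − 0.85)/(1.4 − 0.85) = 0.2552/0.5500 = 0.4639
Terminal stock prices: S_uuu = 397.9, S_uud = 241.6, S_udd = 146.7, S_ddd = 89.05
Terminal payoffs (K − S): max(-242.9, 0) = 0, max(-86.57, 0) = 0, max(8.333, 0) = 8.333, max(65.95, 0) = 65.95
Node uu (S = 284.2): continuation = e^(−0.1)·[0.4639·0.0000 + 0.5361·0.0000] = 0.0000; exercise value = 0.0000 ≤ continuation, so V_uu = 0.0000
Node ud (S = 172.5): continuation = e^(−0.1)·[0.4639·0.0000 + 0.5361·8.3325] = 4.0416; exercise value = 0.0000 ≤ continuation, so V_ud = 4.0416
Node dd (S = 104.8): continuation = e^(−0.1)·[0.4639·8.3325 + 0.5361·65.9519] = 35.4873; exercise value = 50.2375 > continuation, so V_dd = 50.2375 (exercise)
Node u (S = 203): continuation = e^(−0.1)·[0.4639·0.0000 + 0.5361·4.0416] = 1.9603; exercise value = 0.0000 ≤ continuation, so V_u = 1.9603
Node d (S = 123.2): continuation = e^(−0.1)·[0.4639·4.0416 + 0.5361·50.2375] = 26.0639; exercise value = 31.7500 > continuation, so V_d = 31.7500 (exercise)
Node 0 (S = 145): continuation = e^(−0.1)·[0.4639·1.9603 + 0.5361·31.7500] = 16.2230; exercise value = 10.0000 ≤ continuation, so V_0 = 16.2230

$16.22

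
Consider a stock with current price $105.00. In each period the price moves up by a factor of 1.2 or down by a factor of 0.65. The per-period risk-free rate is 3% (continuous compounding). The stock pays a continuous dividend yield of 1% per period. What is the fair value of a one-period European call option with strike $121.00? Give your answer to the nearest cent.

Per-period risk-free factor R = e^0.03 = 1.0305; dividend-adjusted growth = e^(0.03−0.01) = 1.0202.
Risk-neutral probability p = (1.0202 − 0.65)/(1.2 − 0.65) = 0.3702/0.5500 = 0.6731
Terminal stock prices: S_u = 126, S_d = 68.25
Terminal payoffs (S − K): max(5, 0) = 5, max(-52.75, 0) = 0
Node 0 (S = 105): V_0 = e^(−0.03)·[0.6731·5.0000 + 0.3269·0.0000] = 3.2660

$3.27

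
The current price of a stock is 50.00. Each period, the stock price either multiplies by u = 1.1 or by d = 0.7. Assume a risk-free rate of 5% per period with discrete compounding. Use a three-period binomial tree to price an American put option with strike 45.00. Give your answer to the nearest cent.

2.05

Risk-neutral probability p = (1 + 0.05 − 0.7)/(1.1 − 0.7) = 0.3500/0.4000 = 0.8750
Terminal stock prices: S_uuu = 66.55, S_uud = 42.35, S_udd = 26.95, S_ddd = 17.15
Terminal payoffs (K − S): max(-21.55, 0) = 0, max(2.65, 0) = 2.65, max(18.05, 0) = 18.05, max(27.85, 0) = 27.85
Node uu (S = 60.5): continuation = 1/1.05·[0.8750·0.0000 + 0.1250·2.6500] = 0.3155; exercise value = 0.0000 ≤ continuation, so V_uu = 0.3155
Node ud (S = 38.5): continuation = 1/1.05·[0.8750·2.6500 + 0.1250·18.0500] = 4.3571; exercise value = 6.5000 > continuation, so V_ud = 6.5000 (exercise)
Node dd (S = 24.5): continuation = 1/1.05·[0.8750·18.0500 + 0.1250·27.8500] = 18.3571; exercise value = 20.5000 > continuation, so V_dd = 20.5000 (exercise)
Node u (S = 55): continuation = 1/1.05·[0.8750·0.3155 + 0.1250·6.5000] = 1.0367; exercise value = 0.0000 ≤ continuation, so V_u = 1.0367
Node d (S = 35): continuation = 1/1.05·[0.8750·6.5000 + 0.1250·20.5000] = 7.8571; exercise value = 10.0000 > continuation, so V_d = 10.0000 (exercise)
Node 0 (S = 50): continuation = 1/1.05·[0.8750·1.0367 + 0.1250·10.0000] = 2.0544; exercise value = 0.0000 ≤ continuation, so V_0 = 2.0544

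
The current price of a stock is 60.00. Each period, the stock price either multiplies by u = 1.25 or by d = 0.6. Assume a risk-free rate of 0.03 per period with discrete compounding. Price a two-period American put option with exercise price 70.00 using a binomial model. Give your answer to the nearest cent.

16.45

Risk-neutral probability p = (1 + 0.03 − 0.6)/(1.25 − 0.6) = 0.4300/0.6500 = 0.6615
Terminal stock prices: S_uu = 93.75, S_ud = 45, S_dd = 21.6
Terminal payoffs (K − S): max(-23.75, 0) = 0, max(25, 0) = 25, max(48.4, 0) = 48.4
Node u (S = 75): continuation = 1/1.03·[0.6615·0.0000 + 0.3385·25.0000] = 8.2151; exercise value = 0.0000 ≤ continuation, so V_u = 8.2151
Node d (S = 36): continuation = 1/1.03·[0.6615·25.0000 + 0.3385·48.4000] = 31.9612; exercise value = 34.0000 > continuation, so V_d = 34.0000 (exercise)
Node 0 (S = 60): continuation = 1/1.03·[0.6615·8.2151 + 0.3385·34.0000] = 16.4488; exercise value = 10.0000 ≤ continuation, so V_0 = 16.4488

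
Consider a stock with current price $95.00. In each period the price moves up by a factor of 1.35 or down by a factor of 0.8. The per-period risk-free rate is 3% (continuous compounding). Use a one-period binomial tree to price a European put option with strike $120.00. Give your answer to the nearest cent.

$24.81

Risk-neutral probability p = (e^0.03 − 0.8)/(1.35 − 0.8) = 0.2305/0.5500 = 0.4190
Terminal stock prices: S_u = 128.2, S_d = 76
Terminal payoffs (K − S): max(-8.25, 0) = 0, max(44, 0) = 44
Node 0 (S = 95): V_0 = e^(−0.03)·[0.4190·0.0000 + 0.5810·44.0000] = 24.8081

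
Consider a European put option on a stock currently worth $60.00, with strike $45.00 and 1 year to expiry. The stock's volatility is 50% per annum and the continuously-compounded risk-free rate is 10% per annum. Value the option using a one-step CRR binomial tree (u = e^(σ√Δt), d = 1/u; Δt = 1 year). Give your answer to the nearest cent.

$4.06

CRR parameters: u = e^(σ√Δt) = e^(0.5·√1) = 1.6487, d = 1/u = 0.6065
Per-period rate: rΔt = 0.1·1 = 0.1, so R = e^0.1 = 1.1052
Risk-neutral probability p = (e^0.1 − 0.6065)/(1.6487 − 0.6065) = 0.4986/1.0422 = 0.4785
Terminal stock prices: S_u = 98.92, S_d = 36.39
Terminal payoffs (K − S): max(-53.92, 0) = 0, max(8.608, 0) = 8.608
Node 0 (S = 60): V_0 = e^(−0.1)·[0.4785·0.0000 + 0.5215·8.6082] = 4.0623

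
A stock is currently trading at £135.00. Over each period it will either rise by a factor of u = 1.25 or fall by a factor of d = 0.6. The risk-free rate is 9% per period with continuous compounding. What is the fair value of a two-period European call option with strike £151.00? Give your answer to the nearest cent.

£28.94

Risk-neutral probability p = (e^0.09 − 0.6)/(1.25 − 0.6) = 0.4942/0.6500 = 0.7603
Terminal stock prices: S_uu = 210.9, S_ud = 101.2, S_dd = 48.6
Terminal payoffs (S − K): max(59.94, 0) = 59.94, max(-49.75, 0) = 0, max(-102.4, 0) = 0
Node u (S = 168.8): V_u = e^(−0.09)·[0.7603·59.9375 + 0.2397·0.0000] = 41.6465
Node d (S = 81): V_d = e^(−0.09)·[0.7603·0.0000 + 0.2397·0.0000] = 0.0000
Node 0 (S = 135): V_0 = e^(−0.09)·[0.7603·41.6465 + 0.2397·0.0000] = 28.9374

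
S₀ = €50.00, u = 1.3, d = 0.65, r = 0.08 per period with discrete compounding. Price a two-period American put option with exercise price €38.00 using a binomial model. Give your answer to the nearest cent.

Risk-neutral probability p = (1 + 0.08 − 0.65)/(1.3 − 0.65) = 0.4300/0.6500 = 0.6615
Terminal stock prices: S_uu = 84.5, S_ud = 42.25, S_dd = 21.13
Terminal payoffs (K − S): max(-46.5, 0) = 0, max(-4.25, 0) = 0, max(16.87, 0) = 16.87
Node u (S = 65): continuation = 1/1.08·[0.6615·0.0000 + 0.3385·0.0000] = 0.0000; exercise value = 0.0000 ≤ continuation, so V_u = 0.0000
Node d (S = 32.5): continuation = 1/1.08·[0.6615·0.0000 + 0.3385·16.8750] = 5.2885; exercise value = 5.5000 > continuation, so V_d = 5.5000 (exercise)
Node 0 (S = 50): continuation = 1/1.08·[0.6615·0.0000 + 0.3385·5.5000] = 1.7236; exercise value = 0.0000 ≤ continuation, so V_0 = 1.7236

€1.72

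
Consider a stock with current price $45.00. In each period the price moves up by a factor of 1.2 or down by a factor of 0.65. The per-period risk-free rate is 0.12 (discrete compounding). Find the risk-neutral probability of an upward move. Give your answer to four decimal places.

Risk-neutral probability p = (1 + 0.12 − 0.65)/(1.2 − 0.65) = 0.4700/0.5500 = 0.8545

p = 0.8545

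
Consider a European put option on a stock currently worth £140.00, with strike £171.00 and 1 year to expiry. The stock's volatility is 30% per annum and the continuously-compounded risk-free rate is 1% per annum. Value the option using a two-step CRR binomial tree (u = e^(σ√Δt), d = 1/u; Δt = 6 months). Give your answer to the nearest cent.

£38.26

CRR parameters: u = e^(σ√Δt) = e^(0.3·√0.5) = 1.2363, d = 1/u = 0.8089
Per-period rate: rΔt = 0.01·0.5 = 0.005, so R = e^0.005 = 1.0050
Risk-neutral probability p = (e^0.005 − 0.8089)/(1.2363 − 0.8089) = 0.1962/0.4275 = 0.4589
Terminal stock prices: S_uu = 214, S_ud = 140, S_dd = 91.6
Terminal payoffs (K − S): max(-42.99, 0) = 0, max(31, 0) = 31, max(79.4, 0) = 79.4
Node u (S = 173.1): V_u = e^(−0.005)·[0.4589·0.0000 + 0.5411·31.0000] = 16.6907
Node d (S = 113.2): V_d = e^(−0.005)·[0.4589·31.0000 + 0.5411·79.4048] = 56.9070
Node 0 (S = 140): V_0 = e^(−0.005)·[0.4589·16.6907 + 0.5411·56.9070] = 38.2603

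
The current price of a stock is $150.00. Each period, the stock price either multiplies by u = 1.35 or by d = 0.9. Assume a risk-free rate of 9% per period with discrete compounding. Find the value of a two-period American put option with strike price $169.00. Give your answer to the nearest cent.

$19.00

Risk-neutral probability p = (1 + 0.09 − 0.9)/(1.35 − 0.9) = 0.1900/0.4500 = 0.4222
Terminal stock prices: S_uu = 273.4, S_ud = 182.2, S_dd = 121.5
Terminal payoffs (K − S): max(-104.4, 0) = 0, max(-13.25, 0) = 0, max(47.5, 0) = 47.5
Node u (S = 202.5): continuation = 1/1.09·[0.4222·0.0000 + 0.5778·0.0000] = 0.0000; exercise value = 0.0000 ≤ continuation, so V_u = 0.0000
Node d (S = 135): continuation = 1/1.09·[0.4222·0.0000 + 0.5778·47.5000] = 25.1784; exercise value = 34.0000 > continuation, so V_d = 34.0000 (exercise)
Node 0 (S = 150): continuation = 1/1.09·[0.4222·0.0000 + 0.5778·34.0000] = 18.0224; exercise value = 19.0000 > continuation, so V_0 = 19.0000 (exercise)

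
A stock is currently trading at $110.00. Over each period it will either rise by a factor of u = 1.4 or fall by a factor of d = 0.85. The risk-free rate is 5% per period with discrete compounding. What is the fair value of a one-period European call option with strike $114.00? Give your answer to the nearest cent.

$13.85

Risk-neutral probability p = (1 + 0.05 − 0.85)/(1.4 − 0.85) = 0.2000/0.5500 = 0.3636
Terminal stock prices: S_u = 154, S_d = 93.5
Terminal payoffs (S − K): max(40, 0) = 40, max(-20.5, 0) = 0
Node 0 (S = 110): V_0 = 1/1.05·[0.3636·40.0000 + 0.6364·0.0000] = 13.8528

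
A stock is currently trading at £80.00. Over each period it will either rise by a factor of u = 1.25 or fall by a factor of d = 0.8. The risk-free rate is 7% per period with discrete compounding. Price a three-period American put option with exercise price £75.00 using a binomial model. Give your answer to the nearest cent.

Risk-neutral probability p = (1 + 0.07 − 0.8)/(1.25 − 0.8) = 0.2700/0.4500 = 0.6000
Terminal stock prices: S_uuu = 156.2, S_uud = 100, S_udd = 64, S_ddd = 40.96
Terminal payoffs (K − S): max(-81.25, 0) = 0, max(-25, 0) = 0, max(11, 0) = 11, max(34.04, 0) = 34.04
Node uu (S = 125): continuation = 1/1.07·[0.6000·0.0000 + 0.4000·0.0000] = 0.0000; exercise value = 0.0000 ≤ continuation, so V_uu = 0.0000
Node ud (S = 80): continuation = 1/1.07·[0.6000·0.0000 + 0.4000·11.0000] = 4.1121; exercise value = 0.0000 ≤ continuation, so V_ud = 4.1121
Node dd (S = 51.2): continuation = 1/1.07·[0.6000·11.0000 + 0.4000·34.0400] = 18.8935; exercise value = 23.8000 > continuation, so V_dd = 23.8000 (exercise)
Node u (S = 100): continuation = 1/1.07·[0.6000·0.0000 + 0.4000·4.1121] = 1.5373; exercise value = 0.0000 ≤ continuation, so V_u = 1.5373
Node d (S = 64): continuation = 1/1.07·[0.6000·4.1121 + 0.4000·23.8000] = 11.2031; exercise value = 11.0000 ≤ continuation, so V_d = 11.2031
Node 0 (S = 80): continuation = 1/1.07·[0.6000·1.5373 + 0.4000·11.2031] = 5.0501; exercise value = 0.0000 ≤ continuation, so V_0 = 5.0501

£5.05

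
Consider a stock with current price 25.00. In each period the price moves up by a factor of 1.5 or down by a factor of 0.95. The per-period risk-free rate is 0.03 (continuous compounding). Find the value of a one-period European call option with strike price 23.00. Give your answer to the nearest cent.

2.68

Risk-neutral probability p = (e^0.03 − 0.95)/(1.5 − 0.95) = 0.0805/0.5500 = 0.1463
Terminal stock prices: S_u = 37.5, S_d = 23.75
Terminal payoffs (S − K): max(14.5, 0) = 14.5, max(0.75, 0) = 0.75
Node 0 (S = 25): V_0 = e^(−0.03)·[0.1463·14.5000 + 0.8537·0.7500] = 2.6798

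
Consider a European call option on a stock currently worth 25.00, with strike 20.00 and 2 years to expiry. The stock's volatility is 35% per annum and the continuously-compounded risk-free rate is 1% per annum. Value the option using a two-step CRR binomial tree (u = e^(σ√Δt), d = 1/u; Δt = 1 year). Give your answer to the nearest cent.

CRR parameters: u = e^(σ√Δt) = e^(0.35·√1) = 1.4191, d = 1/u = 0.7047
Per-period rate: rΔt = 0.01·1 = 0.01, so R = e^0.01 = 1.0101
Risk-neutral probability p = (e^0.01 − 0.7047)/(1.4191 − 0.7047) = 0.3054/0.7144 = 0.4275
Terminal stock prices: S_uu = 50.34, S_ud = 25, S_dd = 12.41
Terminal payoffs (S − K): max(30.34, 0) = 30.34, max(5, 0) = 5, max(-7.585, 0) = 0
Node u (S = 35.48): V_u = e^(−0.01)·[0.4275·30.3438 + 0.5725·5.0000] = 15.6757
Node d (S = 17.62): V_d = e^(−0.01)·[0.4275·5.0000 + 0.5725·0.0000] = 2.1160
Node 0 (S = 25): V_0 = e^(−0.01)·[0.4275·15.6757 + 0.5725·2.1160] = 7.8334

7.83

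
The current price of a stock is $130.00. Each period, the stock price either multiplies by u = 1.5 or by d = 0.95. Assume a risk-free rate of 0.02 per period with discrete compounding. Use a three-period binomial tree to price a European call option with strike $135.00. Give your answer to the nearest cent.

$17.53

Risk-neutral probability p = (1 + 0.02 − 0.95)/(1.5 − 0.95) = 0.0700/0.5500 = 0.1273
Terminal stock prices: S_uuu = 438.8, S_uud = 277.9, S_udd = 176, S_ddd = 111.5
Terminal payoffs (S − K): max(303.8, 0) = 303.8, max(142.9, 0) = 142.9, max(40.99, 0) = 40.99, max(-23.54, 0) = 0
Node uu (S = 292.5): V_uu = 1/1.02·[0.1273·303.7500 + 0.8727·142.8750] = 160.1471
Node ud (S = 185.2): V_ud = 1/1.02·[0.1273·142.8750 + 0.8727·40.9875] = 52.8971
Node dd (S = 117.3): V_dd = 1/1.02·[0.1273·40.9875 + 0.8727·0.0000] = 5.1143
Node u (S = 195): V_u = 1/1.02·[0.1273·160.1471 + 0.8727·52.8971] = 65.2422
Node d (S = 123.5): V_d = 1/1.02·[0.1273·52.8971 + 0.8727·5.1143] = 10.9762
Node 0 (S = 130): V_0 = 1/1.02·[0.1273·65.2422 + 0.8727·10.9762] = 17.5322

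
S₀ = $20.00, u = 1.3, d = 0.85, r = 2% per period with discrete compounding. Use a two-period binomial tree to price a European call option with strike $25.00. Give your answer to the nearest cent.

$1.21

Risk-neutral probability p = (1 + 0.02 − 0.85)/(1.3 − 0.85) = 0.1700/0.4500 = 0.3778
Terminal stock prices: S_uu = 33.8, S_ud = 22.1, S_dd = 14.45
Terminal payoffs (S − K): max(8.8, 0) = 8.8, max(-2.9, 0) = 0, max(-10.55, 0) = 0
Node u (S = 26): V_u = 1/1.02·[0.3778·8.8000 + 0.6222·0.0000] = 3.2593
Node d (S = 17): V_d = 1/1.02·[0.3778·0.0000 + 0.6222·0.0000] = 0.0000
Node 0 (S = 20): V_0 = 1/1.02·[0.3778·3.2593 + 0.6222·0.0000] = 1.2071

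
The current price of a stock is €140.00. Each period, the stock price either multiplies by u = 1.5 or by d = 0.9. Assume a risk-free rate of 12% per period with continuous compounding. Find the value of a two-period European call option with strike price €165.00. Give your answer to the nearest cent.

€25.85

Risk-neutral probability p = (e^0.12 − 0.9)/(1.5 − 0.9) = 0.2275/0.6000 = 0.3792
Terminal stock prices: S_uu = 315, S_ud = 189, S_dd = 113.4
Terminal payoffs (S − K): max(150, 0) = 150, max(24, 0) = 24, max(-51.6, 0) = 0
Node u (S = 210): V_u = e^(−0.12)·[0.3792·150.0000 + 0.6208·24.0000] = 63.6581
Node d (S = 126): V_d = e^(−0.12)·[0.3792·24.0000 + 0.6208·0.0000] = 8.0709
Node 0 (S = 140): V_0 = e^(−0.12)·[0.3792·63.6581 + 0.6208·8.0709] = 25.8514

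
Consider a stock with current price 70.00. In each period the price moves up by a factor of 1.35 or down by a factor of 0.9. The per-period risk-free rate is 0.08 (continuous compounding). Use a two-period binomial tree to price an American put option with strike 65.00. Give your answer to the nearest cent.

2.48

Risk-neutral probability p = (e^0.08 − 0.9)/(1.35 − 0.9) = 0.1833/0.4500 = 0.4073
Terminal stock prices: S_uu = 127.6, S_ud = 85.05, S_dd = 56.7
Terminal payoffs (K − S): max(-62.58, 0) = 0, max(-20.05, 0) = 0, max(8.3, 0) = 8.3
Node u (S = 94.5): continuation = e^(−0.08)·[0.4073·0.0000 + 0.5927·0.0000] = 0.0000; exercise value = 0.0000 ≤ continuation, so V_u = 0.0000
Node d (S = 63): continuation = e^(−0.08)·[0.4073·0.0000 + 0.5927·8.3000] = 4.5412; exercise value = 2.0000 ≤ continuation, so V_d = 4.5412
Node 0 (S = 70): continuation = e^(−0.08)·[0.4073·0.0000 + 0.5927·4.5412] = 2.4846; exercise value = 0.0000 ≤ continuation, so V_0 = 2.4846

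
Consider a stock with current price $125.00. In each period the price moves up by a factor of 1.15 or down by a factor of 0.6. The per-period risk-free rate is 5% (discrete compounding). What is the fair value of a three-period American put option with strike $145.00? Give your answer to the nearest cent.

Risk-neutral probability p = (1 + 0.05 − 0.6)/(1.15 − 0.6) = 0.4500/0.5500 = 0.8182
Terminal stock prices: S_uuu = 190.1, S_uud = 99.19, S_udd = 51.75, S_ddd = 27
Terminal payoffs (K − S): max(-45.11, 0) = 0, max(45.81, 0) = 45.81, max(93.25, 0) = 93.25, max(118, 0) = 118
Node uu (S = 165.3): continuation = 1/1.05·[0.8182·0.0000 + 0.1818·45.8125] = 7.9329; exercise value = 0.0000 ≤ continuation, so V_uu = 7.9329
Node ud (S = 86.25): continuation = 1/1.05·[0.8182·45.8125 + 0.1818·93.2500] = 51.8452; exercise value = 58.7500 > continuation, so V_ud = 58.7500 (exercise)
Node dd (S = 45): continuation = 1/1.05·[0.8182·93.2500 + 0.1818·118.0000] = 93.0952; exercise value = 100.0000 > continuation, so V_dd = 100.0000 (exercise)
Node u (S = 143.8): continuation = 1/1.05·[0.8182·7.9329 + 0.1818·58.7500] = 16.3546; exercise value = 1.2500 ≤ continuation, so V_u = 16.3546
Node d (S = 75): continuation = 1/1.05·[0.8182·58.7500 + 0.1818·100.0000] = 63.0952; exercise value = 70.0000 > continuation, so V_d = 70.0000 (exercise)
Node 0 (S = 125): continuation = 1/1.05·[0.8182·16.3546 + 0.1818·70.0000] = 24.8651; exercise value = 20.0000 ≤ continuation, so V_0 = 24.8651

$24.87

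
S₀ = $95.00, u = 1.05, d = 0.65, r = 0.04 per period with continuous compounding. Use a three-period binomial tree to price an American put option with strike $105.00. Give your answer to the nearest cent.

$10.00

Risk-neutral probability p = (e^0.04 − 0.65)/(1.05 − 0.65) = 0.3908/0.4000 = 0.9770
Terminal stock prices: S_uuu = 110, S_uud = 68.08, S_udd = 42.14, S_ddd = 26.09
Terminal payoffs (K − S): max(-4.974, 0) = 0, max(36.92, 0) = 36.92, max(62.86, 0) = 62.86, max(78.91, 0) = 78.91
Node uu (S = 104.7): continuation = e^(−0.04)·[0.9770·0.0000 + 0.0230·36.9206] = 0.8149; exercise value = 0.2625 ≤ continuation, so V_uu = 0.8149
Node ud (S = 64.84): continuation = e^(−0.04)·[0.9770·36.9206 + 0.0230·62.8556] = 36.0454; exercise value = 40.1625 > continuation, so V_ud = 40.1625 (exercise)
Node dd (S = 40.14): continuation = e^(−0.04)·[0.9770·62.8556 + 0.0230·78.9106] = 60.7454; exercise value = 64.8625 > continuation, so V_dd = 64.8625 (exercise)
Node u (S = 99.75): continuation = e^(−0.04)·[0.9770·0.8149 + 0.0230·40.1625] = 1.6515; exercise value = 5.2500 > continuation, so V_u = 5.2500 (exercise)
Node d (S = 61.75): continuation = e^(−0.04)·[0.9770·40.1625 + 0.0230·64.8625] = 39.1329; exercise value = 43.2500 > continuation, so V_d = 43.2500 (exercise)
Node 0 (S = 95): continuation = e^(−0.04)·[0.9770·5.2500 + 0.0230·43.2500] = 5.8829; exercise value = 10.0000 > continuation, so V_0 = 10.0000 (exercise)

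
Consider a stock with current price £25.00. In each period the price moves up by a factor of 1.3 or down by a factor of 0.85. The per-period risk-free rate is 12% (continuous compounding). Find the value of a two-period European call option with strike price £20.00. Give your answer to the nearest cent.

Risk-neutral probability p = (e^0.12 − 0.85)/(1.3 − 0.85) = 0.2775/0.4500 = 0.6167
Terminal stock prices: S_uu = 42.25, S_ud = 27.62, S_dd = 18.06
Terminal payoffs (S − K): max(22.25, 0) = 22.25, max(7.625, 0) = 7.625, max(-1.938, 0) = 0
Node u (S = 32.5): V_u = e^(−0.12)·[0.6167·22.2500 + 0.3833·7.6250] = 14.7616
Node d (S = 21.25): V_d = e^(−0.12)·[0.6167·7.6250 + 0.3833·0.0000] = 4.1703
Node 0 (S = 25): V_0 = e^(−0.12)·[0.6167·14.7616 + 0.3833·4.1703] = 9.4914

£9.49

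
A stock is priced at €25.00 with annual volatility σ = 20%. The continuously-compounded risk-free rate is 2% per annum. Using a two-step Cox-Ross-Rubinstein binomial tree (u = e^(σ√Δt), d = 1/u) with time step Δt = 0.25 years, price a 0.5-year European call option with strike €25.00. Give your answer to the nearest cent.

€1.37

CRR parameters: u = e^(σ√Δt) = e^(0.2·√0.25) = 1.1052, d = 1/u = 0.9048
Per-period rate: rΔt = 0.02·0.25 = 0.005, so R = e^0.005 = 1.0050
Risk-neutral probability p = (e^0.005 − 0.9048)/(1.1052 − 0.9048) = 0.1002/0.2003 = 0.5000
Terminal stock prices: S_uu = 30.54, S_ud = 25, S_dd = 20.47
Terminal payoffs (S − K): max(5.535, 0) = 5.535, max(0, 0) = 0, max(-4.532, 0) = 0
Node u (S = 27.63): V_u = e^(−0.005)·[0.5000·5.5351 + 0.5000·0.0000] = 2.7540
Node d (S = 22.62): V_d = e^(−0.005)·[0.5000·0.0000 + 0.5000·0.0000] = 0.0000
Node 0 (S = 25): V_0 = e^(−0.005)·[0.5000·2.7540 + 0.5000·0.0000] = 1.3702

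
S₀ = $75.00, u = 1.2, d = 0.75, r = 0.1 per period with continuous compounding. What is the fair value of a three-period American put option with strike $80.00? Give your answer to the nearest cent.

Risk-neutral probability p = (e^0.1 − 0.75)/(1.2 − 0.75) = 0.3552/0.4500 = 0.7893
Terminal stock prices: S_uuu = 129.6, S_uud = 81, S_udd = 50.62, S_ddd = 31.64
Terminal payoffs (K − S): max(-49.6, 0) = 0, max(-1, 0) = 0, max(29.38, 0) = 29.38, max(48.36, 0) = 48.36
Node uu (S = 108): continuation = e^(−0.1)·[0.7893·0.0000 + 0.2107·0.0000] = 0.0000; exercise value = 0.0000 ≤ continuation, so V_uu = 0.0000
Node ud (S = 67.5): continuation = e^(−0.1)·[0.7893·0.0000 + 0.2107·29.3750] = 5.6012; exercise value = 12.5000 > continuation, so V_ud = 12.5000 (exercise)
Node dd (S = 42.19): continuation = e^(−0.1)·[0.7893·29.3750 + 0.2107·48.3594] = 30.1995; exercise value = 37.8125 > continuation, so V_dd = 37.8125 (exercise)
Node u (S = 90): continuation = e^(−0.1)·[0.7893·0.0000 + 0.2107·12.5000] = 2.3835; exercise value = 0.0000 ≤ continuation, so V_u = 2.3835
Node d (S = 56.25): continuation = e^(−0.1)·[0.7893·12.5000 + 0.2107·37.8125] = 16.1370; exercise value = 23.7500 > continuation, so V_d = 23.7500 (exercise)
Node 0 (S = 75): continuation = e^(−0.1)·[0.7893·2.3835 + 0.2107·23.7500] = 6.2308; exercise value = 5.0000 ≤ continuation, so V_0 = 6.2308

$6.23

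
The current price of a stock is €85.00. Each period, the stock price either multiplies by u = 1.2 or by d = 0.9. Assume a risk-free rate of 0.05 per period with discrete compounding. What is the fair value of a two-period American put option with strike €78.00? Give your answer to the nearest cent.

Risk-neutral probability p = (1 + 0.05 − 0.9)/(1.2 − 0.9) = 0.1500/0.3000 = 0.5000
Terminal stock prices: S_uu = 122.4, S_ud = 91.8, S_dd = 68.85
Terminal payoffs (K − S): max(-44.4, 0) = 0, max(-13.8, 0) = 0, max(9.15, 0) = 9.15
Node u (S = 102): continuation = 1/1.05·[0.5000·0.0000 + 0.5000·0.0000] = 0.0000; exercise value = 0.0000 ≤ continuation, so V_u = 0.0000
Node d (S = 76.5): continuation = 1/1.05·[0.5000·0.0000 + 0.5000·9.1500] = 4.3571; exercise value = 1.5000 ≤ continuation, so V_d = 4.3571
Node 0 (S = 85): continuation = 1/1.05·[0.5000·0.0000 + 0.5000·4.3571] = 2.0748; exercise value = 0.0000 ≤ continuation, so V_0 = 2.0748

€2.07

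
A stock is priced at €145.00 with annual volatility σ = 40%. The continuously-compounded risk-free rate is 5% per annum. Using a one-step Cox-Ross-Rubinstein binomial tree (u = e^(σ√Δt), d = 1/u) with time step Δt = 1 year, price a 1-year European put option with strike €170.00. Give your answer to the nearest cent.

CRR parameters: u = e^(σ√Δt) = e^(0.4·√1) = 1.4918, d = 1/u = 0.6703
Per-period rate: rΔt = 0.05·1 = 0.05, so R = e^0.05 = 1.0513
Risk-neutral probability p = (e^0.05 − 0.6703)/(1.4918 − 0.6703) = 0.3810/0.8215 = 0.4637
Terminal stock prices: S_u = 216.3, S_d = 97.2
Terminal payoffs (K − S): max(-46.31, 0) = 0, max(72.8, 0) = 72.8
Node 0 (S = 145): V_0 = e^(−0.05)·[0.4637·0.0000 + 0.5363·72.8036] = 37.1387

€37.14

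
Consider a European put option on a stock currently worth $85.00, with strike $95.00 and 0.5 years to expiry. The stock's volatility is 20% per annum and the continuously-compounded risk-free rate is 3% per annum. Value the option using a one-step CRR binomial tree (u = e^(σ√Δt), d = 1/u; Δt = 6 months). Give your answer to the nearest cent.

CRR parameters: u = e^(σ√Δt) = e^(0.2·√0.5) = 1.1519, d = 1/u = 0.8681
Per-period rate: rΔt = 0.03·0.5 = 0.015, so R = e^0.015 = 1.0151
Risk-neutral probability p = (e^0.015 − 0.8681)/(1.1519 − 0.8681) = 0.1470/0.2838 = 0.5180
Terminal stock prices: S_u = 97.91, S_d = 73.79
Terminal payoffs (K − S): max(-2.912, 0) = 0, max(21.21, 0) = 21.21
Node 0 (S = 85): V_0 = e^(−0.015)·[0.5180·0.0000 + 0.4820·21.2095] = 10.0716

$10.07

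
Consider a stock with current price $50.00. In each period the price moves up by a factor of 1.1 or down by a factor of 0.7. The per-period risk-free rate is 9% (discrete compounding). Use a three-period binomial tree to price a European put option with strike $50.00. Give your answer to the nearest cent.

Risk-neutral probability p = (1 + 0.09 − 0.7)/(1.1 − 0.7) = 0.3900/0.4000 = 0.9750
Terminal stock prices: S_uuu = 66.55, S_uud = 42.35, S_udd = 26.95, S_ddd = 17.15
Terminal payoffs (K − S): max(-16.55, 0) = 0, max(7.65, 0) = 7.65, max(23.05, 0) = 23.05, max(32.85, 0) = 32.85
Node uu (S = 60.5): V_uu = 1/1.09·[0.9750·0.0000 + 0.0250·7.6500] = 0.1755
Node ud (S = 38.5): V_ud = 1/1.09·[0.9750·7.6500 + 0.0250·23.0500] = 7.3716
Node dd (S = 24.5): V_dd = 1/1.09·[0.9750·23.0500 + 0.0250·32.8500] = 21.3716
Node u (S = 55): V_u = 1/1.09·[0.9750·0.1755 + 0.0250·7.3716] = 0.3260
Node d (S = 35): V_d = 1/1.09·[0.9750·7.3716 + 0.0250·21.3716] = 7.0840
Node 0 (S = 50): V_0 = 1/1.09·[0.9750·0.3260 + 0.0250·7.0840] = 0.4541

$0.45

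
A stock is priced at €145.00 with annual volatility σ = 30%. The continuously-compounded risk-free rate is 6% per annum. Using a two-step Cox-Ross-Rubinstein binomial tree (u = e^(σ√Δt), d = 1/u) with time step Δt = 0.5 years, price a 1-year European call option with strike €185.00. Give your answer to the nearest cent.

€9.27

CRR parameters: u = e^(σ√Δt) = e^(0.3·√0.5) = 1.2363, d = 1/u = 0.8089
Per-period rate: rΔt = 0.06·0.5 = 0.03, so R = e^0.03 = 1.0305
Risk-neutral probability p = (e^0.03 − 0.8089)/(1.2363 − 0.8089) = 0.2216/0.4275 = 0.5184
Terminal stock prices: S_uu = 221.6, S_ud = 145, S_dd = 94.87
Terminal payoffs (S − K): max(36.63, 0) = 36.63, max(-40, 0) = 0, max(-90.13, 0) = 0
Node u (S = 179.3): V_u = e^(−0.03)·[0.5184·36.6274 + 0.4816·0.0000] = 18.4269
Node d (S = 117.3): V_d = e^(−0.03)·[0.5184·0.0000 + 0.4816·0.0000] = 0.0000
Node 0 (S = 145): V_0 = e^(−0.03)·[0.5184·18.4269 + 0.4816·0.0000] = 9.2704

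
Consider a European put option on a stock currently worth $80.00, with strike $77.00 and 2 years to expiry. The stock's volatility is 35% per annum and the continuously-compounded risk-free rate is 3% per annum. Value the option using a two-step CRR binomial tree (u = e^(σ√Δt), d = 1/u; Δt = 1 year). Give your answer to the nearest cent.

CRR parameters: u = e^(σ√Δt) = e^(0.35·√1) = 1.4191, d = 1/u = 0.7047
Per-period rate: rΔt = 0.03·1 = 0.03, so R = e^0.03 = 1.0305
Risk-neutral probability p = (e^0.03 − 0.7047)/(1.4191 − 0.7047) = 0.3258/0.7144 = 0.4560
Terminal stock prices: S_uu = 161.1, S_ud = 80, S_dd = 39.73
Terminal payoffs (K − S): max(-84.1, 0) = 0, max(-3, 0) = 0, max(37.27, 0) = 37.27
Node u (S = 113.5): V_u = e^(−0.03)·[0.4560·0.0000 + 0.5440·0.0000] = 0.0000
Node d (S = 56.38): V_d = e^(−0.03)·[0.4560·0.0000 + 0.5440·37.2732] = 19.6769
Node 0 (S = 80): V_0 = e^(−0.03)·[0.4560·0.0000 + 0.5440·19.6769] = 10.3876

$10.39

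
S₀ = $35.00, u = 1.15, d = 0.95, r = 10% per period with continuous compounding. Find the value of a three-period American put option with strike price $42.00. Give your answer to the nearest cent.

Risk-neutral probability p = (e^0.1 − 0.95)/(1.15 − 0.95) = 0.1552/0.2000 = 0.7759
Terminal stock prices: S_uuu = 53.23, S_uud = 43.97, S_udd = 36.33, S_ddd = 30.01
Terminal payoffs (K − S): max(-11.23, 0) = 0, max(-1.973, 0) = 0, max(5.674, 0) = 5.674, max(11.99, 0) = 11.99
Node uu (S = 46.29): continuation = e^(−0.1)·[0.7759·0.0000 + 0.2241·0.0000] = 0.0000; exercise value = 0.0000 ≤ continuation, so V_uu = 0.0000
Node ud (S = 38.24): continuation = e^(−0.1)·[0.7759·0.0000 + 0.2241·5.6744] = 1.1508; exercise value = 3.7625 > continuation, so V_ud = 3.7625 (exercise)
Node dd (S = 31.59): continuation = e^(−0.1)·[0.7759·5.6744 + 0.2241·11.9919] = 6.4157; exercise value = 10.4125 > continuation, so V_dd = 10.4125 (exercise)
Node u (S = 40.25): continuation = e^(−0.1)·[0.7759·0.0000 + 0.2241·3.7625] = 0.7631; exercise value = 1.7500 > continuation, so V_u = 1.7500 (exercise)
Node d (S = 33.25): continuation = e^(−0.1)·[0.7759·3.7625 + 0.2241·10.4125] = 4.7532; exercise value = 8.7500 > continuation, so V_d = 8.7500 (exercise)
Node 0 (S = 35): continuation = e^(−0.1)·[0.7759·1.7500 + 0.2241·8.7500] = 3.0032; exercise value = 7.0000 > continuation, so V_0 = 7.0000 (exercise)

$7.00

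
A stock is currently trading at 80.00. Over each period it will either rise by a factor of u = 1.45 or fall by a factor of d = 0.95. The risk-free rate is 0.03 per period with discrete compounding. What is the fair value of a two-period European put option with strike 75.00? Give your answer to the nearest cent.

1.86

Risk-neutral probability p = (1 + 0.03 − 0.95)/(1.45 − 0.95) = 0.0800/0.5000 = 0.1600
Terminal stock prices: S_uu = 168.2, S_ud = 110.2, S_dd = 72.2
Terminal payoffs (K − S): max(-93.2, 0) = 0, max(-35.2, 0) = 0, max(2.8, 0) = 2.8
Node u (S = 116): V_u = 1/1.03·[0.1600·0.0000 + 0.8400·0.0000] = 0.0000
Node d (S = 76): V_d = 1/1.03·[0.1600·0.0000 + 0.8400·2.8000] = 2.2835
Node 0 (S = 80): V_0 = 1/1.03·[0.1600·0.0000 + 0.8400·2.2835] = 1.8623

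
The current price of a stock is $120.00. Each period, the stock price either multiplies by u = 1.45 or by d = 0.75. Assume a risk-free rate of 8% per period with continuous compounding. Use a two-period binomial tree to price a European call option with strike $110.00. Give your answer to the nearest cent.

$36.20

Risk-neutral probability p = (e^0.08 − 0.75)/(1.45 − 0.75) = 0.3333/0.7000 = 0.4761
Terminal stock prices: S_uu = 252.3, S_ud = 130.5, S_dd = 67.5
Terminal payoffs (S − K): max(142.3, 0) = 142.3, max(20.5, 0) = 20.5, max(-42.5, 0) = 0
Node u (S = 174): V_u = e^(−0.08)·[0.4761·142.3000 + 0.5239·20.5000] = 72.4572
Node d (S = 90): V_d = e^(−0.08)·[0.4761·20.5000 + 0.5239·0.0000] = 9.0101
Node 0 (S = 120): V_0 = e^(−0.08)·[0.4761·72.4572 + 0.5239·9.0101] = 36.2035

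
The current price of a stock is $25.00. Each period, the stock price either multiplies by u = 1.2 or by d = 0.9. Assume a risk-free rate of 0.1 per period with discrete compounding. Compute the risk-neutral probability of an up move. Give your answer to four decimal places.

p = 0.6667

Risk-neutral probability p = (1 + 0.1 − 0.9)/(1.2 − 0.9) = 0.2000/0.3000 = 0.6667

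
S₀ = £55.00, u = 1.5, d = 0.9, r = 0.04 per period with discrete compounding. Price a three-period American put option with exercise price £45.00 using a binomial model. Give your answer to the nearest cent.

£1.96

Risk-neutral probability p = (1 + 0.04 − 0.9)/(1.5 − 0.9) = 0.1400/0.6000 = 0.2333
Terminal stock prices: S_uuu = 185.6, S_uud = 111.4, S_udd = 66.83, S_ddd = 40.1
Terminal payoffs (K − S): max(-140.6, 0) = 0, max(-66.38, 0) = 0, max(-21.83, 0) = 0, max(4.905, 0) = 4.905
Node uu (S = 123.8): continuation = 1/1.04·[0.2333·0.0000 + 0.7667·0.0000] = 0.0000; exercise value = 0.0000 ≤ continuation, so V_uu = 0.0000
Node ud (S = 74.25): continuation = 1/1.04·[0.2333·0.0000 + 0.7667·0.0000] = 0.0000; exercise value = 0.0000 ≤ continuation, so V_ud = 0.0000
Node dd (S = 44.55): continuation = 1/1.04·[0.2333·0.0000 + 0.7667·4.9050] = 3.6159; exercise value = 0.4500 ≤ continuation, so V_dd = 3.6159
Node u (S = 82.5): continuation = 1/1.04·[0.2333·0.0000 + 0.7667·0.0000] = 0.0000; exercise value = 0.0000 ≤ continuation, so V_u = 0.0000
Node d (S = 49.5): continuation = 1/1.04·[0.2333·0.0000 + 0.7667·3.6159] = 2.6655; exercise value = 0.0000 ≤ continuation, so V_d = 2.6655
Node 0 (S = 55): continuation = 1/1.04·[0.2333·0.0000 + 0.7667·2.6655] = 1.9650; exercise value = 0.0000 ≤ continuation, so V_0 = 1.9650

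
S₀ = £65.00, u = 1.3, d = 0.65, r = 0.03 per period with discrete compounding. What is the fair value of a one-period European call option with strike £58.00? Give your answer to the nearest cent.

Risk-neutral probability p = (1 + 0.03 − 0.65)/(1.3 − 0.65) = 0.3800/0.6500 = 0.5846
Terminal stock prices: S_u = 84.5, S_d = 42.25
Terminal payoffs (S − K): max(26.5, 0) = 26.5, max(-15.75, 0) = 0
Node 0 (S = 65): V_0 = 1/1.03·[0.5846·26.5000 + 0.4154·0.0000] = 15.0411

£15.04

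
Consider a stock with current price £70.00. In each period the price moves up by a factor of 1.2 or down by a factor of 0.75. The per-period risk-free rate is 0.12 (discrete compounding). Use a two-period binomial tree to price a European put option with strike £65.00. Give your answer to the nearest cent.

£1.11

Risk-neutral probability p = (1 + 0.12 − 0.75)/(1.2 − 0.75) = 0.3700/0.4500 = 0.8222
Terminal stock prices: S_uu = 100.8, S_ud = 63, S_dd = 39.38
Terminal payoffs (K − S): max(-35.8, 0) = 0, max(2, 0) = 2, max(25.62, 0) = 25.62
Node u (S = 84): V_u = 1/1.12·[0.8222·0.0000 + 0.1778·2.0000] = 0.3175
Node d (S = 52.5): V_d = 1/1.12·[0.8222·2.0000 + 0.1778·25.6250] = 5.5357
Node 0 (S = 70): V_0 = 1/1.12·[0.8222·0.3175 + 0.1778·5.5357] = 1.1117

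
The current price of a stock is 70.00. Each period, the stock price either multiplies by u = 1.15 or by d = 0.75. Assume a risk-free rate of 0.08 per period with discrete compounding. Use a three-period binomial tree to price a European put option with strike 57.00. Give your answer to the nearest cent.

Risk-neutral probability p = (1 + 0.08 − 0.75)/(1.15 − 0.75) = 0.3300/0.4000 = 0.8250
Terminal stock prices: S_uuu = 106.5, S_uud = 69.43, S_udd = 45.28, S_ddd = 29.53
Terminal payoffs (K − S): max(-49.46, 0) = 0, max(-12.43, 0) = 0, max(11.72, 0) = 11.72, max(27.47, 0) = 27.47
Node uu (S = 92.57): V_uu = 1/1.08·[0.8250·0.0000 + 0.1750·0.0000] = 0.0000
Node ud (S = 60.38): V_ud = 1/1.08·[0.8250·0.0000 + 0.1750·11.7188] = 1.8989
Node dd (S = 39.38): V_dd = 1/1.08·[0.8250·11.7188 + 0.1750·27.4688] = 13.4028
Node u (S = 80.5): V_u = 1/1.08·[0.8250·0.0000 + 0.1750·1.8989] = 0.3077
Node d (S = 52.5): V_d = 1/1.08·[0.8250·1.8989 + 0.1750·13.4028] = 3.6223
Node 0 (S = 70): V_0 = 1/1.08·[0.8250·0.3077 + 0.1750·3.6223] = 0.8220

0.82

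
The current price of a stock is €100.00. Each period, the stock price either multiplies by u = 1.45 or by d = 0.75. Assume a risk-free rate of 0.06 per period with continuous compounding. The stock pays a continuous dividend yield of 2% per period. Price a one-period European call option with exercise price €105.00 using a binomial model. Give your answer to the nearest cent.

€15.65

Per-period risk-free factor R = e^0.06 = 1.0618; dividend-adjusted growth = e^(0.06−0.02) = 1.0408.
Risk-neutral probability p = (1.0408 − 0.75)/(1.45 − 0.75) = 0.2908/0.7000 = 0.4154
Terminal stock prices: S_u = 145, S_d = 75
Terminal payoffs (S − K): max(40, 0) = 40, max(-30, 0) = 0
Node 0 (S = 100): V_0 = e^(−0.06)·[0.4154·40.0000 + 0.5846·0.0000] = 15.6500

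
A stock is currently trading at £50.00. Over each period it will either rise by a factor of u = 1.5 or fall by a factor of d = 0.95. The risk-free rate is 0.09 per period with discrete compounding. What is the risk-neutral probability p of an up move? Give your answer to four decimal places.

Risk-neutral probability p = (1 + 0.09 − 0.95)/(1.5 − 0.95) = 0.1400/0.5500 = 0.2545

p = 0.2545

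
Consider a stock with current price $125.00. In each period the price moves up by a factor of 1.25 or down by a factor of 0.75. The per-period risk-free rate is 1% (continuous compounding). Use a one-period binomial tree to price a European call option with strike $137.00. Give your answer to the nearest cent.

Risk-neutral probability p = (e^0.01 − 0.75)/(1.25 − 0.75) = 0.2601/0.5000 = 0.5201
Terminal stock prices: S_u = 156.2, S_d = 93.75
Terminal payoffs (S − K): max(19.25, 0) = 19.25, max(-43.25, 0) = 0
Node 0 (S = 125): V_0 = e^(−0.01)·[0.5201·19.2500 + 0.4799·0.0000] = 9.9123

$9.91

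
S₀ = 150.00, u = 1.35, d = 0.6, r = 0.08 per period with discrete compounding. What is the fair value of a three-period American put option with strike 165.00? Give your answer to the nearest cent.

Risk-neutral probability p = (1 + 0.08 − 0.6)/(1.35 − 0.6) = 0.4800/0.7500 = 0.6400
Terminal stock prices: S_uuu = 369.1, S_uud = 164, S_udd = 72.9, S_ddd = 32.4
Terminal payoffs (K − S): max(-204.1, 0) = 0, max(0.975, 0) = 0.975, max(92.1, 0) = 92.1, max(132.6, 0) = 132.6
Node uu (S = 273.4): continuation = 1/1.08·[0.6400·0.0000 + 0.3600·0.9750] = 0.3250; exercise value = 0.0000 ≤ continuation, so V_uu = 0.3250
Node ud (S = 121.5): continuation = 1/1.08·[0.6400·0.9750 + 0.3600·92.1000] = 31.2778; exercise value = 43.5000 > continuation, so V_ud = 43.5000 (exercise)
Node dd (S = 54): continuation = 1/1.08·[0.6400·92.1000 + 0.3600·132.6000] = 98.7778; exercise value = 111.0000 > continuation, so V_dd = 111.0000 (exercise)
Node u (S = 202.5): continuation = 1/1.08·[0.6400·0.3250 + 0.3600·43.5000] = 14.6926; exercise value = 0.0000 ≤ continuation, so V_u = 14.6926
Node d (S = 90): continuation = 1/1.08·[0.6400·43.5000 + 0.3600·111.0000] = 62.7778; exercise value = 75.0000 > continuation, so V_d = 75.0000 (exercise)
Node 0 (S = 150): continuation = 1/1.08·[0.6400·14.6926 + 0.3600·75.0000] = 33.7067; exercise value = 15.0000 ≤ continuation, so V_0 = 33.7067

33.71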